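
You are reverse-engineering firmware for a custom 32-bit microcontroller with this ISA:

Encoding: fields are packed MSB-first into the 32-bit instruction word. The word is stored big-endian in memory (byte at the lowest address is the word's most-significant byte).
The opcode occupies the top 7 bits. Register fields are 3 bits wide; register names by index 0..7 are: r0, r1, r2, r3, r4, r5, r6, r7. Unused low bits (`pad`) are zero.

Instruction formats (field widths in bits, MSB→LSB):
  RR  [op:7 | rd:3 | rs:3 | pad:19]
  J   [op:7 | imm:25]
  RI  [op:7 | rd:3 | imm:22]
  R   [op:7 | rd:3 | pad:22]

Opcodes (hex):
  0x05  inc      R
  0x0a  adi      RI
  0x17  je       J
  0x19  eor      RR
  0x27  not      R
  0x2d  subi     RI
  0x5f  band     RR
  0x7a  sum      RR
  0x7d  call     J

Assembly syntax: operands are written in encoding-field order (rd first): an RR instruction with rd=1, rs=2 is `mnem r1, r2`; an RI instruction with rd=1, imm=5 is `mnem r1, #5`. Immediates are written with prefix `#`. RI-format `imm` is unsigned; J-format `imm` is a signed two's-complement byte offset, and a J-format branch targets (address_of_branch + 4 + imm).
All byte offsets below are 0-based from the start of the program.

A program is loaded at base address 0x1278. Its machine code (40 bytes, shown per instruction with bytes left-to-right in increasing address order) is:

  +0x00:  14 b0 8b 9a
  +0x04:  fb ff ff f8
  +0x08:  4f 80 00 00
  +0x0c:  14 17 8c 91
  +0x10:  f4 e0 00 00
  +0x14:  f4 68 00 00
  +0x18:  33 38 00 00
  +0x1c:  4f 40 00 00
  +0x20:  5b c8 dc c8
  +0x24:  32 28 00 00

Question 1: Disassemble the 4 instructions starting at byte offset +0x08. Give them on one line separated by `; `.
+0x08: 4f 80 00 00 ⇒ word 0x4f800000 (big)
  opcode bits[31:25]=0x27: not/R
  rd: (w>>22)&0x7=0x6 → r6
+0x0c: 14 17 8c 91 ⇒ word 0x14178c91 (big)
  opcode bits[31:25]=0xa: adi/RI
  rd: (w>>22)&0x7=0x0 → r0
  imm: (w>>0)&0x3fffff=0x178c91 → #1543313
+0x10: f4 e0 00 00 ⇒ word 0xf4e00000 (big)
  opcode bits[31:25]=0x7a: sum/RR
  rd: (w>>22)&0x7=0x3 → r3
  rs: (w>>19)&0x7=0x4 → r4
+0x14: f4 68 00 00 ⇒ word 0xf4680000 (big)
  opcode bits[31:25]=0x7a: sum/RR
  rd: (w>>22)&0x7=0x1 → r1
  rs: (w>>19)&0x7=0x5 → r5

not r6; adi r0, #1543313; sum r3, r4; sum r1, r5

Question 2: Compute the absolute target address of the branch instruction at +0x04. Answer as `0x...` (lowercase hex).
0x1278

[04] fb ff ff f8 → 0xfbfffff8
  op=0xfbfffff8>>25=0x7d ⇒ call (J)
  imm@[24:0]=0x1fffff8 (s25→-8) ⇒ #-8
  target = base 0x1278 + off 0x04 + 4 + imm -8 = 0x1278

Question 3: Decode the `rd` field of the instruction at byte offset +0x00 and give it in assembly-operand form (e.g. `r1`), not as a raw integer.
r2

@+00  big-endian(14 b0 8b 9a) = 0x14b08b9a
  opcode bits[31:25]=0xa: adi/RI
  rd@[24:22]=0x2 ⇒ r2
  imm@[21:0]=0x308b9a ⇒ #3181466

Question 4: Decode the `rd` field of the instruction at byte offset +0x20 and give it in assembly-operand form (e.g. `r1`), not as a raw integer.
r7

@+20  big-endian(5b c8 dc c8) = 0x5bc8dcc8
  op=0x5bc8dcc8>>25=0x2d ⇒ subi (RI)
  rd@[24:22]=0x7 ⇒ r7
  imm@[21:0]=0x8dcc8 ⇒ #580808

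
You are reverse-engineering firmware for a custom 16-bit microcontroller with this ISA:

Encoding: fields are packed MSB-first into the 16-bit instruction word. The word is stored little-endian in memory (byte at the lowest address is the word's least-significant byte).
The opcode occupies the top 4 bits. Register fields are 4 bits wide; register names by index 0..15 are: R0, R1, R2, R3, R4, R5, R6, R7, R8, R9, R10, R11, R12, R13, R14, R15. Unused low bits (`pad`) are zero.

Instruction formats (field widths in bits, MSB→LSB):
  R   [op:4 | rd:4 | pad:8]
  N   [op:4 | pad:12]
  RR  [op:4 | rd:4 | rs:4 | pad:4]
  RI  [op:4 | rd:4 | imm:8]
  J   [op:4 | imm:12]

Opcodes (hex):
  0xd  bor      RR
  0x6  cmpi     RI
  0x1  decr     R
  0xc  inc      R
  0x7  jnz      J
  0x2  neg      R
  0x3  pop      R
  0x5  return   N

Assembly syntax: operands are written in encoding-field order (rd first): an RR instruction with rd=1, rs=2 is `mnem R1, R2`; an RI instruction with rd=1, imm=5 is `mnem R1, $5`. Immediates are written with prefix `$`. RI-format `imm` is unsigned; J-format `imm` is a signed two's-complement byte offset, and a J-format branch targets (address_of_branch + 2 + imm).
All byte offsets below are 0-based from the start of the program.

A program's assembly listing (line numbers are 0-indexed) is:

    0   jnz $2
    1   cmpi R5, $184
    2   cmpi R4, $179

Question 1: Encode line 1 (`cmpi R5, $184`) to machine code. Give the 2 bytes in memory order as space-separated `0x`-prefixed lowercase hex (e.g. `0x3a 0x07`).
1. cmpi fields op=0x6:4|rd=5:4|imm=184:8 → word 65b8h → b8 65

0xb8 0x65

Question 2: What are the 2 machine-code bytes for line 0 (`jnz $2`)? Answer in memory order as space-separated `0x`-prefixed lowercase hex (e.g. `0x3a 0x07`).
line 0 (jnz): pack op=0x7:4|imm=2:12 = 0x7002; little→ 02 70

0x02 0x70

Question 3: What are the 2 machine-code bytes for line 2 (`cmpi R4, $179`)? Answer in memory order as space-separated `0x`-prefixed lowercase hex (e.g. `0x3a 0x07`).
0xb3 0x64

line 2 (cmpi): pack op=0x6:4|rd=4:4|imm=179:8 = 0x64b3; little→ b3 64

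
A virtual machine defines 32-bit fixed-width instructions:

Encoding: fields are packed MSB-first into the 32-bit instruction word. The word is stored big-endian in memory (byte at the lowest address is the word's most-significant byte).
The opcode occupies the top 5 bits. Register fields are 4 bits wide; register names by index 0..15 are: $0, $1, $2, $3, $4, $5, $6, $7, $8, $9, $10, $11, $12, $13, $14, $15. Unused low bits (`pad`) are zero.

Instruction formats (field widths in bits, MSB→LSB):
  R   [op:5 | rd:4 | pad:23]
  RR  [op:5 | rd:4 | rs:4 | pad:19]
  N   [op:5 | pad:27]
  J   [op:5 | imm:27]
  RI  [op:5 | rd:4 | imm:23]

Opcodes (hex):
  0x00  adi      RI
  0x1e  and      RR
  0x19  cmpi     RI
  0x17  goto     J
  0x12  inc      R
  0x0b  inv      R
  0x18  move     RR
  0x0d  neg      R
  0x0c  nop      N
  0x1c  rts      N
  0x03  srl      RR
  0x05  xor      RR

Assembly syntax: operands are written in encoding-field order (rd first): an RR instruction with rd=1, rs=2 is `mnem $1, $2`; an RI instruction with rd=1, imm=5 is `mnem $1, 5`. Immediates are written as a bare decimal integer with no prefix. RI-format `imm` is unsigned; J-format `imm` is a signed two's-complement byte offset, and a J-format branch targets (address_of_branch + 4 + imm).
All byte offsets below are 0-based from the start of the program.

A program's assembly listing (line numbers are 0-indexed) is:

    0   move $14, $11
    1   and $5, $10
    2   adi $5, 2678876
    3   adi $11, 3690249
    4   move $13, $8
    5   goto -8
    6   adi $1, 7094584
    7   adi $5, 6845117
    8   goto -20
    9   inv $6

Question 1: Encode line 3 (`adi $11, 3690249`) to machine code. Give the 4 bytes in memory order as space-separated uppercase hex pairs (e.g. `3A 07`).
3. adi fields op=0x0:5|rd=11:4|imm=3690249:23 → word 05b84f09h → 05 b8 4f 09

05 B8 4F 09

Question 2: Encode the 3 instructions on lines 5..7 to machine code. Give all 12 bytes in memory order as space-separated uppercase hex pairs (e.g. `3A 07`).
BF FF FF F8 00 EC 41 38 02 E8 72 BD

5. goto fields op=0x17:5|imm=-8:27 → word bffffff8h → bf ff ff f8
6. adi fields op=0x0:5|rd=1:4|imm=7094584:23 → word 00ec4138h → 00 ec 41 38
7. adi fields op=0x0:5|rd=5:4|imm=6845117:23 → word 02e872bdh → 02 e8 72 bd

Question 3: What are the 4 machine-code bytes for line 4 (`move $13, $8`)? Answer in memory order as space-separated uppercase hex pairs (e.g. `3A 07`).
C6 C0 00 00

line 4 (move): pack op=0x18:5|rd=13:4|rs=8:4|pad=0:19 = 0xc6c00000; big→ c6 c0 00 00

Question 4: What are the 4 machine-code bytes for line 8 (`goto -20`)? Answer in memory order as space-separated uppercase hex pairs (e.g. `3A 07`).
line 8 (goto): pack op=0x17:5|imm=-20:27 = 0xbfffffec; big→ bf ff ff ec

BF FF FF EC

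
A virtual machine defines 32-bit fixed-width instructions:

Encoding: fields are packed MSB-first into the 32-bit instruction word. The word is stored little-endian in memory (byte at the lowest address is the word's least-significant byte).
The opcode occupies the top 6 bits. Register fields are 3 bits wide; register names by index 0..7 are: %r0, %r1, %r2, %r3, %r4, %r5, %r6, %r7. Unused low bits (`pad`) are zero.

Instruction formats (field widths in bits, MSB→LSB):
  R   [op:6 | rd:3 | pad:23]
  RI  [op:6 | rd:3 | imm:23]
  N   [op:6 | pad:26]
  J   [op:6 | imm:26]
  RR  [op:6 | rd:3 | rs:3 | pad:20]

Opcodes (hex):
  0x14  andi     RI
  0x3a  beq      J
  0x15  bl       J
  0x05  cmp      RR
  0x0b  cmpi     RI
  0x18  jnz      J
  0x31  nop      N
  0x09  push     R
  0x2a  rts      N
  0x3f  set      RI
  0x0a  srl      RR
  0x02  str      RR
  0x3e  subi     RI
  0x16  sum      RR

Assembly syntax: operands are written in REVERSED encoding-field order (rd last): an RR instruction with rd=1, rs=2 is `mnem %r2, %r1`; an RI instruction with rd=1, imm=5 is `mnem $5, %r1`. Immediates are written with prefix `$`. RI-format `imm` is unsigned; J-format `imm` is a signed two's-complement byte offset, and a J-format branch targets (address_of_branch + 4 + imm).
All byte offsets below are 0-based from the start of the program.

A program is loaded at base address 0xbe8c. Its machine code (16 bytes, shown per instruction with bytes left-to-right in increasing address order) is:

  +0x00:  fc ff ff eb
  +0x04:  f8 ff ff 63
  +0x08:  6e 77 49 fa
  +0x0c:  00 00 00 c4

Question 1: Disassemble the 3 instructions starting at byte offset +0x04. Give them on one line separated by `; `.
jnz $-8; subi $4814702, %r4; nop

@+04  little-endian(f8 ff ff 63) = 0x63fffff8
  opcode bits[31:26]=0x18: jnz/J
  imm@[25:0]=0x3fffff8 (s26→-8) ⇒ $-8
@+08  little-endian(6e 77 49 fa) = 0xfa49776e
  opcode bits[31:26]=0x3e: subi/RI
  rd@[25:23]=0x4 ⇒ %r4
  imm@[22:0]=0x49776e ⇒ $4814702
@+0c  little-endian(00 00 00 c4) = 0xc4000000
  opcode bits[31:26]=0x31: nop/N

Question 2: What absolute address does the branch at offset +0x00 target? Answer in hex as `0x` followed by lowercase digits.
@+00  little-endian(fc ff ff eb) = 0xebfffffc
  top 6b → 0x3a → beq [J]
  imm: (w>>0)&0x3ffffff=0x3fffffc (s26→-4) → $-4
  target = base 0xbe8c + off 0x00 + 4 + imm -4 = 0xbe8c

0xbe8c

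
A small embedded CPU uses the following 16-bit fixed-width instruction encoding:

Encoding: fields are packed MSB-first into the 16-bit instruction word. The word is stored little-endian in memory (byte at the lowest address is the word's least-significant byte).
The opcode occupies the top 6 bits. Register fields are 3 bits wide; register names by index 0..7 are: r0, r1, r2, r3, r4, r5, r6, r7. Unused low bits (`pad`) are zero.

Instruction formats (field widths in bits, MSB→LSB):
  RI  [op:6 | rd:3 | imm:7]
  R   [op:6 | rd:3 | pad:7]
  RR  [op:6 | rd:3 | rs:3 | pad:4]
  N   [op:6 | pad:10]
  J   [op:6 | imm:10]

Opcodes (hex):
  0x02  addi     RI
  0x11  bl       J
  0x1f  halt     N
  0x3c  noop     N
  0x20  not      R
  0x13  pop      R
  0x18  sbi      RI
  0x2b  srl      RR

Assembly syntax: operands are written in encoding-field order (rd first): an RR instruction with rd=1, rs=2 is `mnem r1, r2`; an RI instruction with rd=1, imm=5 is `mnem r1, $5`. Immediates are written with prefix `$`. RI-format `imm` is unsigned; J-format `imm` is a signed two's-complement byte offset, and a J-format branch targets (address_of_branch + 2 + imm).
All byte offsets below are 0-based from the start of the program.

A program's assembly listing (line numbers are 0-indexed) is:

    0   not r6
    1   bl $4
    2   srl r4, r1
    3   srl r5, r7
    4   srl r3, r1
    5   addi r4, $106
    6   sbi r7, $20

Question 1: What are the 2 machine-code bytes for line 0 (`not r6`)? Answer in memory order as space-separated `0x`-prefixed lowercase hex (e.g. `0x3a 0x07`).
0x00 0x83

L0: not op=0x20:6|rd=6:3|pad=0:7 ⇒ 0x8300 ⇒ little 00 83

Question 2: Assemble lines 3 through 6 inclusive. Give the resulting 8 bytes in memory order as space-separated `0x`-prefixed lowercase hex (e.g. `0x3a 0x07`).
0xf0 0xae 0x90 0xad 0x6a 0x0a 0x94 0x63

L3: srl op=0x2b:6|rd=5:3|rs=7:3|pad=0:4 ⇒ 0xaef0 ⇒ little f0 ae
L4: srl op=0x2b:6|rd=3:3|rs=1:3|pad=0:4 ⇒ 0xad90 ⇒ little 90 ad
L5: addi op=0x2:6|rd=4:3|imm=106:7 ⇒ 0x0a6a ⇒ little 6a 0a
L6: sbi op=0x18:6|rd=7:3|imm=20:7 ⇒ 0x6394 ⇒ little 94 63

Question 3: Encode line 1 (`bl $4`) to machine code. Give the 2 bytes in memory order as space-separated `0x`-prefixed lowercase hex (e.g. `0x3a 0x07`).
line 1 (bl): pack op=0x11:6|imm=4:10 = 0x4404; little→ 04 44

0x04 0x44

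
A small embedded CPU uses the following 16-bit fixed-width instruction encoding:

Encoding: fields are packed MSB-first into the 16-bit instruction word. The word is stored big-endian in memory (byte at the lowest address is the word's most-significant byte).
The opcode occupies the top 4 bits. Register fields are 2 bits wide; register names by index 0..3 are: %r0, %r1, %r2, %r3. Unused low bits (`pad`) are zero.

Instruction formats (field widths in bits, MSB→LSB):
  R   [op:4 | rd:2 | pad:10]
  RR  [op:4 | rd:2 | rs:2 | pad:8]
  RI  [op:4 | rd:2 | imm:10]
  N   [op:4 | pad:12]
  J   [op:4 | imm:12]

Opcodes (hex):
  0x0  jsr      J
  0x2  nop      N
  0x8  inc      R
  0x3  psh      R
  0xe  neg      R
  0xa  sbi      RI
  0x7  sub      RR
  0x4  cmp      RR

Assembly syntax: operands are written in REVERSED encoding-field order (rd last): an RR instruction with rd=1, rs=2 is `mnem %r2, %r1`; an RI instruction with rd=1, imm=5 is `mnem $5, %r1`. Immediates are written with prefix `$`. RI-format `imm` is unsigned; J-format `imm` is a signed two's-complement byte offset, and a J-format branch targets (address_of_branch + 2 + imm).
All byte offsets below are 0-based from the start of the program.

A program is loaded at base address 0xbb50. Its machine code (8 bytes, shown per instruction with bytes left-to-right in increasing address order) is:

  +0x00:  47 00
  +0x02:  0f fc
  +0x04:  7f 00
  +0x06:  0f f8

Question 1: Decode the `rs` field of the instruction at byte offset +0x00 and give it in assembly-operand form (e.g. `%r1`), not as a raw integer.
off 0x00: read 47 00 as big → 0x4700
  top 4b → 0x4 → cmp [RR]
  rd: (w>>10)&0x3=0x1 → %r1
  rs: (w>>8)&0x3=0x3 → %r3

%r3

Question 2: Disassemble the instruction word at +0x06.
[06] 0f f8 → 0x0ff8
  opcode bits[15:12]=0x0: jsr/J
  imm@[11:0]=0xff8 (s12→-8) ⇒ $-8

jsr $-8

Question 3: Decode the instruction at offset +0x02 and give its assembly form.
+0x02: 0f fc ⇒ word 0x0ffc (big)
  op=0x0ffc>>12=0x0 ⇒ jsr (J)
  imm@[11:0]=0xffc (s12→-4) ⇒ $-4

jsr $-4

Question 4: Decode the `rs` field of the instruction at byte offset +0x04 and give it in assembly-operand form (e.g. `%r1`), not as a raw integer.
%r3

+0x04: 7f 00 ⇒ word 0x7f00 (big)
  op=0x7f00>>12=0x7 ⇒ sub (RR)
  rd: (w>>10)&0x3=0x3 → %r3
  rs: (w>>8)&0x3=0x3 → %r3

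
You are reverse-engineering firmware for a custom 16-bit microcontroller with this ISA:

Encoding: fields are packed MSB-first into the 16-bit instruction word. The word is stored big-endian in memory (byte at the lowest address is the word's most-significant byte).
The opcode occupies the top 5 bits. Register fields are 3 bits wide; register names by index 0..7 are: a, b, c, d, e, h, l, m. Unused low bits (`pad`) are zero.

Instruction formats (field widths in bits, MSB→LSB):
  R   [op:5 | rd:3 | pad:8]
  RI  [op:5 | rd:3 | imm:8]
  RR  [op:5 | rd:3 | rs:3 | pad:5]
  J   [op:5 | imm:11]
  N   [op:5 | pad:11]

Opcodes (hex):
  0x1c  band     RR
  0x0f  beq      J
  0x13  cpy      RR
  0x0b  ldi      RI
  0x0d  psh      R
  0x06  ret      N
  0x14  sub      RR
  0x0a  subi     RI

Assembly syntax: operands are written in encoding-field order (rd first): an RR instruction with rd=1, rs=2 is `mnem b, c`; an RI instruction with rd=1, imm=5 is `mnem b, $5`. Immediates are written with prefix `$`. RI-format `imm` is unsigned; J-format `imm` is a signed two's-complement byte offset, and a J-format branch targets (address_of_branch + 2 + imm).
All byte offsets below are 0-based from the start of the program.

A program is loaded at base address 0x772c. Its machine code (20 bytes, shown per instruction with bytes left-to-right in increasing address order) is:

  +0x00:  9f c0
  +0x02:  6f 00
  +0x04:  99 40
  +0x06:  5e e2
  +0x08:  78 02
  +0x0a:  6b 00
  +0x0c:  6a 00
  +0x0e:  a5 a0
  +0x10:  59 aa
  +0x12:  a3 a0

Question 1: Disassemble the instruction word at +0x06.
[06] 5e e2 → 0x5ee2
  op=0x5ee2>>11=0xb ⇒ ldi (RI)
  [10:8] rd=6 = l
  [7:0] imm=226 = $226

ldi l, $226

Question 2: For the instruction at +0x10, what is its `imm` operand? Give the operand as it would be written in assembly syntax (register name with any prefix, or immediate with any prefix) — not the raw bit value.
$170

[10] 59 aa → 0x59aa
  op=0x59aa>>11=0xb ⇒ ldi (RI)
  rd: (w>>8)&0x7=0x1 → b
  imm: (w>>0)&0xff=0xaa → $170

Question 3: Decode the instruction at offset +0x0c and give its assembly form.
@+0c  big-endian(6a 00) = 0x6a00
  top 5b → 0xd → psh [R]
  [10:8] rd=2 = c

psh c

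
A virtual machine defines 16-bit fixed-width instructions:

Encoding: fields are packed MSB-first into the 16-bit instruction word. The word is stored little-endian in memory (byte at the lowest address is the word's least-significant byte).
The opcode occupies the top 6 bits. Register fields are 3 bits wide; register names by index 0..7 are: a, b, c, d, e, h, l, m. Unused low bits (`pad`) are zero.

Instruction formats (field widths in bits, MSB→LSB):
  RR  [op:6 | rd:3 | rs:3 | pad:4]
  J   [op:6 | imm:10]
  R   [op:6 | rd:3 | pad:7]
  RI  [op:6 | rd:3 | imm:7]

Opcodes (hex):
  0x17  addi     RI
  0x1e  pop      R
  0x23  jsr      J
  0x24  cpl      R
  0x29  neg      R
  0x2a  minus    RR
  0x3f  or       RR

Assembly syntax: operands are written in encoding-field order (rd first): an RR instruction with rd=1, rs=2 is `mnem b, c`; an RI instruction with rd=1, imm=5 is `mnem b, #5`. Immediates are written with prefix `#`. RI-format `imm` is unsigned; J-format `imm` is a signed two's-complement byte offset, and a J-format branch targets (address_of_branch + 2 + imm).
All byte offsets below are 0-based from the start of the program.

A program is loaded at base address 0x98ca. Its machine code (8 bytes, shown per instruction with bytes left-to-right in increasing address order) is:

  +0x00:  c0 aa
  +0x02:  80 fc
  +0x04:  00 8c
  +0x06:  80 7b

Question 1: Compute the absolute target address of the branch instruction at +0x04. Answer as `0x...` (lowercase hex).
@+04  little-endian(00 8c) = 0x8c00
  opcode bits[15:10]=0x23: jsr/J
  imm: (w>>0)&0x3ff=0x0 → #0
  target = base 0x98ca + off 0x04 + 2 + imm 0 = 0x98d0

0x98d0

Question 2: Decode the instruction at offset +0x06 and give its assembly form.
off 0x06: read 80 7b as little → 0x7b80
  top 6b → 0x1e → pop [R]
  rd@[9:7]=0x7 ⇒ m

pop m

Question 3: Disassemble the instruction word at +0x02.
or b, a

[02] 80 fc → 0xfc80
  top 6b → 0x3f → or [RR]
  [9:7] rd=1 = b
  [6:4] rs=0 = a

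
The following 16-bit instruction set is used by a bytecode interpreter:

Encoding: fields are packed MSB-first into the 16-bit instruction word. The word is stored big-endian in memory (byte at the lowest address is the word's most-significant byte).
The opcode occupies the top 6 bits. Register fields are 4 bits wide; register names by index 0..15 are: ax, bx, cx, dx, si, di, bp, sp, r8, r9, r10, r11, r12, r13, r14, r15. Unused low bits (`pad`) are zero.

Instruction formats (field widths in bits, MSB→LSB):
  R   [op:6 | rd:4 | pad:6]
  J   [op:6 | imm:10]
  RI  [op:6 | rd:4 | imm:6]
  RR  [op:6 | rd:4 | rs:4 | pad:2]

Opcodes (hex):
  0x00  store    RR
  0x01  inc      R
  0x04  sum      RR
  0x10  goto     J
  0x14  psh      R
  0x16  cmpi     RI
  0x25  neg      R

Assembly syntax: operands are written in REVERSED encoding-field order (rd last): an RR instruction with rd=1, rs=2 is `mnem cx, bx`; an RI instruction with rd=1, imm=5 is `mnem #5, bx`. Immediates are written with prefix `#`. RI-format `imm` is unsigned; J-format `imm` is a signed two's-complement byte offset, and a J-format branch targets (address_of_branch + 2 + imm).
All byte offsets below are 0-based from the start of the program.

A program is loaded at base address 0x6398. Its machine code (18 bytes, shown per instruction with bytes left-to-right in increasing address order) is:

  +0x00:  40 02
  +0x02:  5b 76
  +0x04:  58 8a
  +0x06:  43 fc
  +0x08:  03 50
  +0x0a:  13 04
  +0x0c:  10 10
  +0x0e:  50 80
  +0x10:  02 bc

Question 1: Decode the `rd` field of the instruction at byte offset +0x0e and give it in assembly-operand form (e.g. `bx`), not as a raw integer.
cx

+0x0e: 50 80 ⇒ word 0x5080 (big)
  op=0x5080>>10=0x14 ⇒ psh (R)
  [9:6] rd=2 = cx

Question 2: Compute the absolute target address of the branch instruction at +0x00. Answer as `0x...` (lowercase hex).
@+00  big-endian(40 02) = 0x4002
  opcode bits[15:10]=0x10: goto/J
  [9:0] imm=2 = #2
  target = base 0x6398 + off 0x00 + 2 + imm 2 = 0x639c

0x639c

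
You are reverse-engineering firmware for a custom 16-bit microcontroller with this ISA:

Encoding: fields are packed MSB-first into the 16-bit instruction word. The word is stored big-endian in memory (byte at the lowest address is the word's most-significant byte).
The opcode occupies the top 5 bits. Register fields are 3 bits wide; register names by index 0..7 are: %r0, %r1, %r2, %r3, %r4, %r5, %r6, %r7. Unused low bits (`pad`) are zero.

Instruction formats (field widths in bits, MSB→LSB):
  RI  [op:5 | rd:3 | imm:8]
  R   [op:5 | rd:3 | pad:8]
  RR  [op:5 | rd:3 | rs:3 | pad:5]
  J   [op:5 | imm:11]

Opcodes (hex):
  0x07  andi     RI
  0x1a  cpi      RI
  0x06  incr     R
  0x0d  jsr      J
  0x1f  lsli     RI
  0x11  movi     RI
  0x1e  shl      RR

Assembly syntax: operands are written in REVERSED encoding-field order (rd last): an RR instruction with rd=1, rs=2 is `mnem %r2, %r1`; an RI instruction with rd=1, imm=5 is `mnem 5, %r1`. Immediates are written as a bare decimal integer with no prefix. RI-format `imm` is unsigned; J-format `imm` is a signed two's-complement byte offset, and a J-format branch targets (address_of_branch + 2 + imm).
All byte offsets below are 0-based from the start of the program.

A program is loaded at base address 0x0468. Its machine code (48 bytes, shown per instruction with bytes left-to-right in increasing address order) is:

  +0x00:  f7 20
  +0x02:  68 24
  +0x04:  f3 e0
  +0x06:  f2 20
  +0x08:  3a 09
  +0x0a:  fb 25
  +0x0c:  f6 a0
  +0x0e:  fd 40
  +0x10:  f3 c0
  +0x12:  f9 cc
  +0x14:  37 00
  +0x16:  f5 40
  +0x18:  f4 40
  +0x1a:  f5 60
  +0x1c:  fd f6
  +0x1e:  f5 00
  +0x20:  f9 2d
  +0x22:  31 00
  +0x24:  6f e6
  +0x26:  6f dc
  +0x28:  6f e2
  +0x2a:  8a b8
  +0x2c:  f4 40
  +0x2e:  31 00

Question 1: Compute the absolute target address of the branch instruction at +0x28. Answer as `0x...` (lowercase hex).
0x0474

@+28  big-endian(6f e2) = 0x6fe2
  opcode bits[15:11]=0xd: jsr/J
  imm: (w>>0)&0x7ff=0x7e2 (s11→-30) → -30
  target = base 0x0468 + off 0x28 + 2 + imm -30 = 0x0474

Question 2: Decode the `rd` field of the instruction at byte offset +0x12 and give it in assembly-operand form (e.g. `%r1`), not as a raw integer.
@+12  big-endian(f9 cc) = 0xf9cc
  opcode bits[15:11]=0x1f: lsli/RI
  rd: (w>>8)&0x7=0x1 → %r1
  imm: (w>>0)&0xff=0xcc → 204

%r1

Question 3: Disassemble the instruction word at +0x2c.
+0x2c: f4 40 ⇒ word 0xf440 (big)
  top 5b → 0x1e → shl [RR]
  rd: (w>>8)&0x7=0x4 → %r4
  rs: (w>>5)&0x7=0x2 → %r2

shl %r2, %r4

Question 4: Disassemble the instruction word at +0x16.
shl %r2, %r5

@+16  big-endian(f5 40) = 0xf540
  opcode bits[15:11]=0x1e: shl/RR
  rd: (w>>8)&0x7=0x5 → %r5
  rs: (w>>5)&0x7=0x2 → %r2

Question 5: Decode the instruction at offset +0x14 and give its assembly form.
+0x14: 37 00 ⇒ word 0x3700 (big)
  top 5b → 0x6 → incr [R]
  [10:8] rd=7 = %r7

incr %r7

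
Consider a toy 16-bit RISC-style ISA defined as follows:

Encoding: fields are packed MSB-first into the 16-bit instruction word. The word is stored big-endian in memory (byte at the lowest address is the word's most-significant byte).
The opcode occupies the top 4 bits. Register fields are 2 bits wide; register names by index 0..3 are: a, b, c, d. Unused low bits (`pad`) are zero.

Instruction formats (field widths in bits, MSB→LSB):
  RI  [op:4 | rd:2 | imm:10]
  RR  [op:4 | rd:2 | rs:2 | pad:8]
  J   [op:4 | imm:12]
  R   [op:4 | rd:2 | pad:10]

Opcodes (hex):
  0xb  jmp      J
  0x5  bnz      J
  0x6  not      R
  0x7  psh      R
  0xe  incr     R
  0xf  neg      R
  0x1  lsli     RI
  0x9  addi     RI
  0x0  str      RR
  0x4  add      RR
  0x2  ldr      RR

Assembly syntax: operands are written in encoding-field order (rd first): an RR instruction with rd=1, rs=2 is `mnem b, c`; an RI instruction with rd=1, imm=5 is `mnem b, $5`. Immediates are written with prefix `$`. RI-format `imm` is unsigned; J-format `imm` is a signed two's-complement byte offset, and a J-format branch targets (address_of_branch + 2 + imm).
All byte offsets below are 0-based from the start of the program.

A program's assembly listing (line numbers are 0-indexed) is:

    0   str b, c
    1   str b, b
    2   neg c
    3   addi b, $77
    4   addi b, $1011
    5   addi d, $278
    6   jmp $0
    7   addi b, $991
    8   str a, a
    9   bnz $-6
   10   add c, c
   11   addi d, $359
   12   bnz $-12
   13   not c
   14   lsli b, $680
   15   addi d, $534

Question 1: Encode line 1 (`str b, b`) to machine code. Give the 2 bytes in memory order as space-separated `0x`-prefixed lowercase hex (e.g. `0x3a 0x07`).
0x05 0x00

1. str fields op=0x0:4|rd=1:2|rs=1:2|pad=0:8 → word 0500h → 05 00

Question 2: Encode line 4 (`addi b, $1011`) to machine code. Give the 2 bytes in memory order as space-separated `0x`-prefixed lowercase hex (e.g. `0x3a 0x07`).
4. addi fields op=0x9:4|rd=1:2|imm=1011:10 → word 97f3h → 97 f3

0x97 0xf3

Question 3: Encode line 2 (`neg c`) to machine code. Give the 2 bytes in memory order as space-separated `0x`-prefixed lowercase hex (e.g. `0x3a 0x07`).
2. neg fields op=0xf:4|rd=2:2|pad=0:10 → word f800h → f8 00

0xf8 0x00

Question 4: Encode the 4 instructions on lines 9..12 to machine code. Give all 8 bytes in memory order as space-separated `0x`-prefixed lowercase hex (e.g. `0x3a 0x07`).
0x5f 0xfa 0x4a 0x00 0x9d 0x67 0x5f 0xf4

9. bnz fields op=0x5:4|imm=-6:12 → word 5ffah → 5f fa
10. add fields op=0x4:4|rd=2:2|rs=2:2|pad=0:8 → word 4a00h → 4a 00
11. addi fields op=0x9:4|rd=3:2|imm=359:10 → word 9d67h → 9d 67
12. bnz fields op=0x5:4|imm=-12:12 → word 5ff4h → 5f f4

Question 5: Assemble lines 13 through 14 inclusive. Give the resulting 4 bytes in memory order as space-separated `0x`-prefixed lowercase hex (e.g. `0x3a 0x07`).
L13: not op=0x6:4|rd=2:2|pad=0:10 ⇒ 0x6800 ⇒ big 68 00
L14: lsli op=0x1:4|rd=1:2|imm=680:10 ⇒ 0x16a8 ⇒ big 16 a8

0x68 0x00 0x16 0xa8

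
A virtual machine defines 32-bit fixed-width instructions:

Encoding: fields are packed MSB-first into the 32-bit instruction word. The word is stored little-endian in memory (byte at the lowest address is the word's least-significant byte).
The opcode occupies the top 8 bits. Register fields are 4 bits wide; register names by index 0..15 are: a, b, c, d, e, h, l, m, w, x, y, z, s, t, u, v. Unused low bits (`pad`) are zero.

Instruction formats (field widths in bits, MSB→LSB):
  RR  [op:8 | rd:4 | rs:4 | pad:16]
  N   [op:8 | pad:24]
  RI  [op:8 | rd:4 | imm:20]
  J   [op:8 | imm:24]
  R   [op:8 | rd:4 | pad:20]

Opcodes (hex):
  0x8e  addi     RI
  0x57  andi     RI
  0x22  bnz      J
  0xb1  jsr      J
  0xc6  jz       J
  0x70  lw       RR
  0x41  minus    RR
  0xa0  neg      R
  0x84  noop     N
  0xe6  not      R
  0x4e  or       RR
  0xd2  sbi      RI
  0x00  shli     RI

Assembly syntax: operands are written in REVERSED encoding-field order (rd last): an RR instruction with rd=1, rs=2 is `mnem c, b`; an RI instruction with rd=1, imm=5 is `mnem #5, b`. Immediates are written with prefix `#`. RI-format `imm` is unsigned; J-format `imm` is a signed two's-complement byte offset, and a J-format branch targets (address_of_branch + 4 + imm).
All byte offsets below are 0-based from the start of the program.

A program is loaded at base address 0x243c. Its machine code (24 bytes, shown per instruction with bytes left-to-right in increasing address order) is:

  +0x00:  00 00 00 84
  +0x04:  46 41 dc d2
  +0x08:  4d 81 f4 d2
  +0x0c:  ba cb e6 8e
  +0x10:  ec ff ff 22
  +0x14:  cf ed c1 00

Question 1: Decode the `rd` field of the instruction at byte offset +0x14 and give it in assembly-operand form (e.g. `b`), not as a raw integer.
@+14  little-endian(cf ed c1 00) = 0x00c1edcf
  top 8b → 0x0 → shli [RI]
  rd: (w>>20)&0xf=0xc → s
  imm: (w>>0)&0xfffff=0x1edcf → #126415

s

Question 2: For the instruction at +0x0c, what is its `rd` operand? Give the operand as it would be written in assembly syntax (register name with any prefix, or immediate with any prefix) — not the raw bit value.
u

@+0c  little-endian(ba cb e6 8e) = 0x8ee6cbba
  opcode bits[31:24]=0x8e: addi/RI
  rd@[23:20]=0xe ⇒ u
  imm@[19:0]=0x6cbba ⇒ #445370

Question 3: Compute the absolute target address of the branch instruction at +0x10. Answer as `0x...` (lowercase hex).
0x243c

@+10  little-endian(ec ff ff 22) = 0x22ffffec
  top 8b → 0x22 → bnz [J]
  [23:0] imm=16777196 (s24→-20) = #-20
  target = base 0x243c + off 0x10 + 4 + imm -20 = 0x243c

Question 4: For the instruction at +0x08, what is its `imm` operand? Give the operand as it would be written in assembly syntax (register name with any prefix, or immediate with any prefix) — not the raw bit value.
#295245

off 0x08: read 4d 81 f4 d2 as little → 0xd2f4814d
  opcode bits[31:24]=0xd2: sbi/RI
  rd@[23:20]=0xf ⇒ v
  imm@[19:0]=0x4814d ⇒ #295245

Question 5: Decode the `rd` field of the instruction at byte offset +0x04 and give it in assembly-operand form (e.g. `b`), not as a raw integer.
t

off 0x04: read 46 41 dc d2 as little → 0xd2dc4146
  opcode bits[31:24]=0xd2: sbi/RI
  rd@[23:20]=0xd ⇒ t
  imm@[19:0]=0xc4146 ⇒ #803142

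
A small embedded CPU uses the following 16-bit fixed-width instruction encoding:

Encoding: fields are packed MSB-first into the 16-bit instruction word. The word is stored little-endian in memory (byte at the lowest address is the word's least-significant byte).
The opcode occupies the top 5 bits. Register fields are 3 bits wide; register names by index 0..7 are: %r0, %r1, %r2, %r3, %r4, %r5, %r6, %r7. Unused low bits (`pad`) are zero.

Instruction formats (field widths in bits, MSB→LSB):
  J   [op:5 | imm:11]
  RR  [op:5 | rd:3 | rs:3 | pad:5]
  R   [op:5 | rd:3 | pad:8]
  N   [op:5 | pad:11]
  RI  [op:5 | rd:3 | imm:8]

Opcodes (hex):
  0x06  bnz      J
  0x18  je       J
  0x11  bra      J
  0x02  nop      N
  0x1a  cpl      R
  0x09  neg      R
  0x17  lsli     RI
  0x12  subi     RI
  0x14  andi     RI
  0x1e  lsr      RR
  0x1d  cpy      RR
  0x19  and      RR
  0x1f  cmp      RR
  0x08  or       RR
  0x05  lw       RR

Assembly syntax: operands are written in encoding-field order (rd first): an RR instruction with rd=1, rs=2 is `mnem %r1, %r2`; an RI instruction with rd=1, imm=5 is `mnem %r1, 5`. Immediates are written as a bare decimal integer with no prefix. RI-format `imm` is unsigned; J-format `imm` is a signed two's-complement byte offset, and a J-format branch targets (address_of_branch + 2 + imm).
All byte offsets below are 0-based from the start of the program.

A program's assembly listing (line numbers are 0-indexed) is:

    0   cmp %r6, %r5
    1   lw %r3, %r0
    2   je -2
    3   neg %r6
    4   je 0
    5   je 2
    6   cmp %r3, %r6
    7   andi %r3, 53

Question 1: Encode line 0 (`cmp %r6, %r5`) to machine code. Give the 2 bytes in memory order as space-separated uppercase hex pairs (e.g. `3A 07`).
A0 FE

0. cmp fields op=0x1f:5|rd=6:3|rs=5:3|pad=0:5 → word fea0h → a0 fe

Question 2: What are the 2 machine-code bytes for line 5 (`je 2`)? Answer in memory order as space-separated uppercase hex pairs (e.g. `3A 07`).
02 C0

L5: je op=0x18:5|imm=2:11 ⇒ 0xc002 ⇒ little 02 c0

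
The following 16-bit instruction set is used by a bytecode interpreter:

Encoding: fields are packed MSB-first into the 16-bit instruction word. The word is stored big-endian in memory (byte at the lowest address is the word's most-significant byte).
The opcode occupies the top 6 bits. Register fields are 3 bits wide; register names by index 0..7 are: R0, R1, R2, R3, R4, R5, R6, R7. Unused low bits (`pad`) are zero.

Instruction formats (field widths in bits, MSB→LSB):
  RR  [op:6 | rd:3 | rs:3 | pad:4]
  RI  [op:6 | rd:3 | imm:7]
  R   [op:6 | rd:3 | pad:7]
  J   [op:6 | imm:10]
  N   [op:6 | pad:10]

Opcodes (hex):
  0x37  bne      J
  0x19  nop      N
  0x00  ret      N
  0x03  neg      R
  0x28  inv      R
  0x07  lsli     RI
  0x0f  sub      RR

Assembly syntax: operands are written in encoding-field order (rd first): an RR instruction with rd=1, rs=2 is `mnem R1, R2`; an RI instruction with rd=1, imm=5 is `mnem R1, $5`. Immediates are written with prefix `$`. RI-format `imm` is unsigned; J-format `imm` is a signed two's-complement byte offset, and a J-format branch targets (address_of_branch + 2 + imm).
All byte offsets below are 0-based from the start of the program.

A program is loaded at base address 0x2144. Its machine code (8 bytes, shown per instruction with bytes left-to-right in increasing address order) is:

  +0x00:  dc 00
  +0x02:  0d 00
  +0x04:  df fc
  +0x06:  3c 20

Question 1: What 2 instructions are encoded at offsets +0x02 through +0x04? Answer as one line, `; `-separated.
neg R2; bne $-4

off 0x02: read 0d 00 as big → 0x0d00
  top 6b → 0x3 → neg [R]
  rd: (w>>7)&0x7=0x2 → R2
off 0x04: read df fc as big → 0xdffc
  top 6b → 0x37 → bne [J]
  imm: (w>>0)&0x3ff=0x3fc (s10→-4) → $-4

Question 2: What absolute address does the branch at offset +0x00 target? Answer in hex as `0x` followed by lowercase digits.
0x2146

@+00  big-endian(dc 00) = 0xdc00
  op=0xdc00>>10=0x37 ⇒ bne (J)
  imm: (w>>0)&0x3ff=0x0 → $0
  target = base 0x2144 + off 0x00 + 2 + imm 0 = 0x2146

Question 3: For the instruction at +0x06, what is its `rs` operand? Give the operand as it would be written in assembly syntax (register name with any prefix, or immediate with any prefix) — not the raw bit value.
R2

@+06  big-endian(3c 20) = 0x3c20
  op=0x3c20>>10=0xf ⇒ sub (RR)
  rd@[9:7]=0x0 ⇒ R0
  rs@[6:4]=0x2 ⇒ R2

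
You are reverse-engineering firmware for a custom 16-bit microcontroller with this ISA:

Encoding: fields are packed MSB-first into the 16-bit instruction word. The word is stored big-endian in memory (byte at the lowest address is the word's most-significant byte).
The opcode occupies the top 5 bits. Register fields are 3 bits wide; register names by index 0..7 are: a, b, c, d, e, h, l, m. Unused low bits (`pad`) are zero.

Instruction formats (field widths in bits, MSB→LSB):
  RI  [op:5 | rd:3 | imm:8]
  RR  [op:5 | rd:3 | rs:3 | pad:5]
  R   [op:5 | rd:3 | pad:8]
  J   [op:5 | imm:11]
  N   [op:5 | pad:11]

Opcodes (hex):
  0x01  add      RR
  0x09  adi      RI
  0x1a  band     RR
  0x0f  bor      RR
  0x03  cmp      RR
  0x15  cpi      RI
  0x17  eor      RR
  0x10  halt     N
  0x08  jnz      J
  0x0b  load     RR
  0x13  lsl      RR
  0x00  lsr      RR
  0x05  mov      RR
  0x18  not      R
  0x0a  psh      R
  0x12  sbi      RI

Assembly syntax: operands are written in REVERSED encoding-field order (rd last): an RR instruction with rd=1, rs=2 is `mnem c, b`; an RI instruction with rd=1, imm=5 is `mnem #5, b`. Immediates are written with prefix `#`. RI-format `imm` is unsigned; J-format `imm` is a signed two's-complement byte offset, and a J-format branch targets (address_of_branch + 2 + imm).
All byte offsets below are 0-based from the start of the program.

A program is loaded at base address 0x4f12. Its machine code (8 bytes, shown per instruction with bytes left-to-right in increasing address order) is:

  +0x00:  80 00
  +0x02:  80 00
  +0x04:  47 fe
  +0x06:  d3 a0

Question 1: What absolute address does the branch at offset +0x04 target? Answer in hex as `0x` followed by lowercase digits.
0x4f16

off 0x04: read 47 fe as big → 0x47fe
  top 5b → 0x8 → jnz [J]
  [10:0] imm=2046 (s11→-2) = #-2
  target = base 0x4f12 + off 0x04 + 2 + imm -2 = 0x4f16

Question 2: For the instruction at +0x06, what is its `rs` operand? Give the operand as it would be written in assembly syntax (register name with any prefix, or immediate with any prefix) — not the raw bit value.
off 0x06: read d3 a0 as big → 0xd3a0
  opcode bits[15:11]=0x1a: band/RR
  [10:8] rd=3 = d
  [7:5] rs=5 = h

h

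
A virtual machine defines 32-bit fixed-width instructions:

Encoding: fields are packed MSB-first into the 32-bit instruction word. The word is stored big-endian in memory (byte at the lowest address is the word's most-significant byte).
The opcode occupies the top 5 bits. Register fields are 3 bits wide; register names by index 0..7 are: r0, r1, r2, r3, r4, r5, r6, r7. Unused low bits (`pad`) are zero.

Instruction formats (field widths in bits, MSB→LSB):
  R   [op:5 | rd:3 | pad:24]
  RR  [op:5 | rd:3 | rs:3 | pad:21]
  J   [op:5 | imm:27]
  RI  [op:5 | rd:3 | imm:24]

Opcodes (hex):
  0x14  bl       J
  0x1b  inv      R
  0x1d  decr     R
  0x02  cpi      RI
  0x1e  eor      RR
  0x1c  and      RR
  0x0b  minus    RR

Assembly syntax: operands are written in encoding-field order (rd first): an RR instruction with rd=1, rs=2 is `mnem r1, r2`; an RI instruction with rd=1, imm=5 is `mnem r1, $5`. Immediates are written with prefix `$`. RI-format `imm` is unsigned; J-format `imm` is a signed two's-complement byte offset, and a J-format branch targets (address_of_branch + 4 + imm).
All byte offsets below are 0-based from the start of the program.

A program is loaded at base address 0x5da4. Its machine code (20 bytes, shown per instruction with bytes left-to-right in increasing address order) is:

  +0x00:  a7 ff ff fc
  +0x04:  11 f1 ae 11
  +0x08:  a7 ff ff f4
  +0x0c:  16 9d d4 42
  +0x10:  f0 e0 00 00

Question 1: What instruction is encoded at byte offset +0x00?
off 0x00: read a7 ff ff fc as big → 0xa7fffffc
  op=0xa7fffffc>>27=0x14 ⇒ bl (J)
  [26:0] imm=134217724 (s27→-4) = $-4

bl $-4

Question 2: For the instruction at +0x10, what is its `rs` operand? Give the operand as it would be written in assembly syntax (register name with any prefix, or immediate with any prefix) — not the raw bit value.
r7

@+10  big-endian(f0 e0 00 00) = 0xf0e00000
  top 5b → 0x1e → eor [RR]
  [26:24] rd=0 = r0
  [23:21] rs=7 = r7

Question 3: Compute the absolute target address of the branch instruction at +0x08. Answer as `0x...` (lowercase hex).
+0x08: a7 ff ff f4 ⇒ word 0xa7fffff4 (big)
  op=0xa7fffff4>>27=0x14 ⇒ bl (J)
  imm: (w>>0)&0x7ffffff=0x7fffff4 (s27→-12) → $-12
  target = base 0x5da4 + off 0x08 + 4 + imm -12 = 0x5da4

0x5da4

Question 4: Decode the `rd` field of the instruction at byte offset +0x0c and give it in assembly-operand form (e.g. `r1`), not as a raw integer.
[0c] 16 9d d4 42 → 0x169dd442
  top 5b → 0x2 → cpi [RI]
  rd@[26:24]=0x6 ⇒ r6
  imm@[23:0]=0x9dd442 ⇒ $10343490

r6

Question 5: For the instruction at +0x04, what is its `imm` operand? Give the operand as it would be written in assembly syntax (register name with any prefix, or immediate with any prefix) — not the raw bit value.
[04] 11 f1 ae 11 → 0x11f1ae11
  op=0x11f1ae11>>27=0x2 ⇒ cpi (RI)
  rd: (w>>24)&0x7=0x1 → r1
  imm: (w>>0)&0xffffff=0xf1ae11 → $15838737

$15838737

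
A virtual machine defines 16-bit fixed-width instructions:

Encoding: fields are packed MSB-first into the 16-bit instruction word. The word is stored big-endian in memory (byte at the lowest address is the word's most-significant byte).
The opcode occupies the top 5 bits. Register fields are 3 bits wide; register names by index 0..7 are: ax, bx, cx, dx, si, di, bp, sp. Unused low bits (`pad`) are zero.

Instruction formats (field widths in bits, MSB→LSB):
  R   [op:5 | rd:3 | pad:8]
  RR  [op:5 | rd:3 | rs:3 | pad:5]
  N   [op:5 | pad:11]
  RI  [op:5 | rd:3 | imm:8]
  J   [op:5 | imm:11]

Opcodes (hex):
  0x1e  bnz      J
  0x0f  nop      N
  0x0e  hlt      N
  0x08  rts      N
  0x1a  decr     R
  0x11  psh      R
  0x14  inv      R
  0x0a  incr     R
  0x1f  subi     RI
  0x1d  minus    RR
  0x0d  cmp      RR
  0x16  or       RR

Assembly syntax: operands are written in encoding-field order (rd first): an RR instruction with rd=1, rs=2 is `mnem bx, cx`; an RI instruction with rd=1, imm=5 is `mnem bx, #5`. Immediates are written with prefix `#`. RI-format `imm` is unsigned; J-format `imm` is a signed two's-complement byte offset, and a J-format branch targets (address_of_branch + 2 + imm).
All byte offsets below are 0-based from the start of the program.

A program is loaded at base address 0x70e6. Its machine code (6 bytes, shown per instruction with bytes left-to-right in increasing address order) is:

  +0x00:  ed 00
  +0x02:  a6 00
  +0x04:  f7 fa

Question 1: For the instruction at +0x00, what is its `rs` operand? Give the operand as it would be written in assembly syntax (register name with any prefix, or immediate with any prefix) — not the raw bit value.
@+00  big-endian(ed 00) = 0xed00
  op=0xed00>>11=0x1d ⇒ minus (RR)
  [10:8] rd=5 = di
  [7:5] rs=0 = ax

ax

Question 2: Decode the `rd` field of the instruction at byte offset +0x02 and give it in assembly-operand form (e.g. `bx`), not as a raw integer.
bp

off 0x02: read a6 00 as big → 0xa600
  top 5b → 0x14 → inv [R]
  rd: (w>>8)&0x7=0x6 → bp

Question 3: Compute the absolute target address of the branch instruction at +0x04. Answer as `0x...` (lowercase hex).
[04] f7 fa → 0xf7fa
  opcode bits[15:11]=0x1e: bnz/J
  [10:0] imm=2042 (s11→-6) = #-6
  target = base 0x70e6 + off 0x04 + 2 + imm -6 = 0x70e6

0x70e6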